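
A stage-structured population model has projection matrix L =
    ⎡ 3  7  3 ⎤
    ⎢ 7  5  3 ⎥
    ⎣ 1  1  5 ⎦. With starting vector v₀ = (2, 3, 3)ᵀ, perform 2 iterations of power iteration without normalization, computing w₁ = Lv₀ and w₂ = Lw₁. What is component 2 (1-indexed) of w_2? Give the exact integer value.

w1 = Lv₀ = (3·2 + 7·3 + 3·3; 7·2 + 5·3 + 3·3; 1·2 + 1·3 + 5·3) = (36, 38, 20)
w2 = Lw1 = (3·36 + 7·38 + 3·20; 7·36 + 5·38 + 3·20; 1·36 + 1·38 + 5·20) = (434, 502, 174)
The requested component of w2 is 502.

502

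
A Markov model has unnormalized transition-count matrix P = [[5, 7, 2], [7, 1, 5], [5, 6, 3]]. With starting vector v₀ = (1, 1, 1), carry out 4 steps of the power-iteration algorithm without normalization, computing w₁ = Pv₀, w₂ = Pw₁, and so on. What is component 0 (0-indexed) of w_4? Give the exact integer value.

35340

w1 = Pv₀ = (5·1 + 7·1 + 2·1; 7·1 + 1·1 + 5·1; 5·1 + 6·1 + 3·1) = (14, 13, 14)
w2 = Pw1 = (5·14 + 7·13 + 2·14; 7·14 + 1·13 + 5·14; 5·14 + 6·13 + 3·14) = (189, 181, 190)
w3 = Pw2 = (2592, 2454, 2601)
w4 = Pw3 = (35340, 33603, 35487)
The requested component of w4 is 35340.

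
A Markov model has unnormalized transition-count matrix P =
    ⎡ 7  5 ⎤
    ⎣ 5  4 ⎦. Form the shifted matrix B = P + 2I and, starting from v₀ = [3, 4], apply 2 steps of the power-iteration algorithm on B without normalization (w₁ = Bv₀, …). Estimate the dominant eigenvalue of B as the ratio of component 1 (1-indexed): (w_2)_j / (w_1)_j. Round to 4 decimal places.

13.1489

B = P + 2I has rows (9, 5); (5, 6)
w1 = Bv₀ = (47, 39)
w2 = Bw1 = (618, 469)
Ratio: 618/47 = 13.1489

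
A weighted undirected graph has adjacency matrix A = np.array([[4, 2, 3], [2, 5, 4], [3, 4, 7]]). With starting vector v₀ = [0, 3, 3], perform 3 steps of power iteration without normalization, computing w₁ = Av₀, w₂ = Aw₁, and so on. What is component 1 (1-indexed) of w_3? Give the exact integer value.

2598

w1 = Av₀ = (15, 27, 33)
w2 = Aw1 = (213, 297, 384)
w3 = Aw2 = (2598, 3447, 4515)
The requested component of w3 is 2598.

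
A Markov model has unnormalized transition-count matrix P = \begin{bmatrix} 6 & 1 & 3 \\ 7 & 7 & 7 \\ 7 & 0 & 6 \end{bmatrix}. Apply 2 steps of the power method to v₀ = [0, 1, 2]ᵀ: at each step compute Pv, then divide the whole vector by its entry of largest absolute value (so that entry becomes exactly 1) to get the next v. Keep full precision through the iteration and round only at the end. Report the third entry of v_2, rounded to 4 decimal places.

0.4321

Pv0 = (7.00000, 21.00000, 12.00000); divide by 21.00000 → v1 = (0.33333, 1.00000, 0.57143)
Pv1 = (4.71429, 13.33333, 5.76190); divide by 13.33333 → v2 = (0.35357, 1.00000, 0.43214)
Requested entry of v2: 121/280 = 0.4321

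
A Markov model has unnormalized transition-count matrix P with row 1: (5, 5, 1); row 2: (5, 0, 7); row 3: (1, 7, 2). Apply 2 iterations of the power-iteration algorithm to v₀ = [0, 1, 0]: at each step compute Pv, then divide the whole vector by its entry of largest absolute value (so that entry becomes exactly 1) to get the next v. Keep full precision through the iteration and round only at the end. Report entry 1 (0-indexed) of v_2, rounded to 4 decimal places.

Pv0 = (5.00000, 0.00000, 7.00000); divide by 7.00000 → v1 = (0.71429, 0.00000, 1.00000)
Pv1 = (4.57143, 10.57143, 2.71429); divide by 10.57143 → v2 = (0.43243, 1.00000, 0.25676)
Requested entry of v2: 74/74 = 1.0000

1.0000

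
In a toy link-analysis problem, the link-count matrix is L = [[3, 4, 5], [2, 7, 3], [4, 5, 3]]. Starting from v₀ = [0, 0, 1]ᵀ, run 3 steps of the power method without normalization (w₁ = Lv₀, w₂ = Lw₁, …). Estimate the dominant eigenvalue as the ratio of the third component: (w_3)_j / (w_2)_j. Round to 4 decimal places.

w1 = Lv₀ = (3·0 + 4·0 + 5·1; 2·0 + 7·0 + 3·1; 4·0 + 5·0 + 3·1) = (5, 3, 3)
w2 = Lw1 = (3·5 + 4·3 + 5·3; 2·5 + 7·3 + 3·3; 4·5 + 5·3 + 3·3) = (42, 40, 44)
w3 = Lw2 = (506, 496, 500)
Ratio at component: 500 / 44 = 11.3636

λ ≈ 11.3636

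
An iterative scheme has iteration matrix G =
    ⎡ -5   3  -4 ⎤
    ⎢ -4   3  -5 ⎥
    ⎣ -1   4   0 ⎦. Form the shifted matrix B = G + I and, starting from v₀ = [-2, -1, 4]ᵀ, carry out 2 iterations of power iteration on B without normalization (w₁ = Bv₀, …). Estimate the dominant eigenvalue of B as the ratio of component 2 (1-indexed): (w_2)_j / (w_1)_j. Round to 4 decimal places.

B = G + I has rows (-4, 3, -4); (-4, 4, -5); (-1, 4, 1)
w1 = Bv₀ = ((-4)·(-2) + 3·(-1) + (-4)·4; (-4)·(-2) + 4·(-1) + (-5)·4; (-1)·(-2) + 4·(-1) + 1·4) = (-11, -16, 2)
w2 = Bw1 = ((-4)·(-11) + 3·(-16) + (-4)·2; (-4)·(-11) + 4·(-16) + (-5)·2; (-1)·(-11) + 4·(-16) + 1·2) = (-12, -30, -51)
Ratio: -30/-16 = 1.8750

1.8750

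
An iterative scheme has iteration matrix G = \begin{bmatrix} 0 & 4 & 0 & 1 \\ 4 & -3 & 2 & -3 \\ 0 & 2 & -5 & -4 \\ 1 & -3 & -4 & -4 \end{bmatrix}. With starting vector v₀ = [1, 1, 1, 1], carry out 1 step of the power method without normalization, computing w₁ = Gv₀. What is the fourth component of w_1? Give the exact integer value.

w1 = Gv₀ = (0·1 + 4·1 + 0·1 + 1·1; 4·1 + (-3)·1 + 2·1 + (-3)·1; 0·1 + 2·1 + (-5)·1 + (-4)·1; 1·1 + (-3)·1 + (-4)·1 + (-4)·1) = (5, 0, -7, -10)
The requested component of w1 is -10.

-10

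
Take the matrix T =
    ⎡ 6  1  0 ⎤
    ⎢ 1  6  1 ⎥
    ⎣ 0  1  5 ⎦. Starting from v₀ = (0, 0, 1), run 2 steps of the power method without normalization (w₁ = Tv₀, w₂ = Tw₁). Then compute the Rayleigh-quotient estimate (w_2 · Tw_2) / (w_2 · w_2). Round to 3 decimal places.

5.897

w1 = Tv₀ = (0, 1, 5)
w2 = Tw1 = (1, 11, 26)
Tw2 = (17, 93, 141)
w2·Tw2 = 1·17 + 11·93 + 26·141 = 4706; w2·w2 = 1·1 + 11·11 + 26·26 = 798
λ ≈ 4706/798 = 5.897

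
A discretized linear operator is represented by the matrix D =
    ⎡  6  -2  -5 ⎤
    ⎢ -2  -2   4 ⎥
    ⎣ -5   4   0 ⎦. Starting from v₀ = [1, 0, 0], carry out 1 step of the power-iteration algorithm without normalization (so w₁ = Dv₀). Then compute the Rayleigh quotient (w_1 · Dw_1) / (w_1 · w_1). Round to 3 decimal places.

w1 = Dv₀ = (6·1 + (-2)·0 + (-5)·0; (-2)·1 + (-2)·0 + 4·0; (-5)·1 + 4·0 + 0·0) = (6, -2, -5)
Dw1 = (65, -28, -38)
w1·Dw1 = 6·65 + (-2)·(-28) + (-5)·(-38) = 636; w1·w1 = 6·6 + (-2)·(-2) + (-5)·(-5) = 65
λ ≈ 636/65 = 9.785

λ ≈ 9.785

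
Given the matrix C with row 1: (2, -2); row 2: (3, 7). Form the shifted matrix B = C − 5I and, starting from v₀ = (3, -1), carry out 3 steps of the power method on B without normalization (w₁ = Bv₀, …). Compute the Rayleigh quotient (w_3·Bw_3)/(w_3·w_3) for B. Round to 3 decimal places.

μ ≈ -1.000

B = C − 5I has rows (-3, -2); (3, 2)
w1 = Bv₀ = ((-3)·3 + (-2)·(-1); 3·3 + 2·(-1)) = (-7, 7)
w2 = Bw1 = ((-3)·(-7) + (-2)·7; 3·(-7) + 2·7) = (7, -7)
w3 = Bw2 = (-7, 7)
Bw3 = (7, -7)
w3·Bw3 = -98; w3·w3 = 98; μ ≈ -98/98 = -1.000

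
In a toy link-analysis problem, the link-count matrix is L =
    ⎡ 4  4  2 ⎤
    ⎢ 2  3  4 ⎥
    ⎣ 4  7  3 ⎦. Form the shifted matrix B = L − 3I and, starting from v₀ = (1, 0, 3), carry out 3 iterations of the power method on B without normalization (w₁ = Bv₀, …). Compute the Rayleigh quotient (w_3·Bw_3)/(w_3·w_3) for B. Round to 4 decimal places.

B = L − 3I has rows (1, 4, 2); (2, 0, 4); (4, 7, 0)
w1 = Bv₀ = (1·1 + 4·0 + 2·3; 2·1 + 0·0 + 4·3; 4·1 + 7·0 + 0·3) = (7, 14, 4)
w2 = Bw1 = (1·7 + 4·14 + 2·4; 2·7 + 0·14 + 4·4; 4·7 + 7·14 + 0·4) = (71, 30, 126)
w3 = Bw2 = (443, 646, 494)
Bw3 = (4015, 2862, 6294)
w3·Bw3 = 6736733; w3·w3 = 857601; μ ≈ 6736733/857601 = 7.8553

μ ≈ 7.8553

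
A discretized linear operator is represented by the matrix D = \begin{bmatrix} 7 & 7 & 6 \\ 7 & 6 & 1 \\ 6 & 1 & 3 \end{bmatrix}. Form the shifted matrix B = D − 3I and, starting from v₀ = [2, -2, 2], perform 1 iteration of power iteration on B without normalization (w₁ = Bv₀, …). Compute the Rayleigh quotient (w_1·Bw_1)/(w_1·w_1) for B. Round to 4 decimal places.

B = D − 3I has rows (4, 7, 6); (7, 3, 1); (6, 1, 0)
w1 = Bv₀ = (4·2 + 7·(-2) + 6·2; 7·2 + 3·(-2) + 1·2; 6·2 + 1·(-2) + 0·2) = (6, 10, 10)
Bw1 = (154, 82, 46)
w1·Bw1 = 2204; w1·w1 = 236; μ ≈ 2204/236 = 9.3390

μ ≈ 9.3390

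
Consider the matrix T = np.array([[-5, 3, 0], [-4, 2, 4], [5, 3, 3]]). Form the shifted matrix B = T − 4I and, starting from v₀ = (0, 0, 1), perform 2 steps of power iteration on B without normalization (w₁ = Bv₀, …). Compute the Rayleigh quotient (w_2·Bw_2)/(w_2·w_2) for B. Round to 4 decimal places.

μ ≈ -4.2035

B = T − 4I has rows (-9, 3, 0); (-4, -2, 4); (5, 3, -1)
w1 = Bv₀ = (0, 4, -1)
w2 = Bw1 = (12, -12, 13)
Bw2 = (-144, 28, 11)
w2·Bw2 = -1921; w2·w2 = 457; μ ≈ -1921/457 = -4.2035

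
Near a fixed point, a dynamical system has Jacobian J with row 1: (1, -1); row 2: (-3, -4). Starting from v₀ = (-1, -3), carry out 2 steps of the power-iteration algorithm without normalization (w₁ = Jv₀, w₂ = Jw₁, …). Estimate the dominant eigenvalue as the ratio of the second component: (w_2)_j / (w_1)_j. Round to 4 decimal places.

w1 = Jv₀ = (2, 15)
w2 = Jw1 = (-13, -66)
Ratio at component: -66 / 15 = -4.4000

-4.4000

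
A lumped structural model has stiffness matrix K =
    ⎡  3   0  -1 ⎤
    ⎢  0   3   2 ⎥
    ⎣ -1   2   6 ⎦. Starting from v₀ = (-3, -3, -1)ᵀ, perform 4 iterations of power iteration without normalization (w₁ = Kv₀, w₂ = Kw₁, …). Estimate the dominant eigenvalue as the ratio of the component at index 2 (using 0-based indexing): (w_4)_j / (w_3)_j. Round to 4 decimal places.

λ ≈ 7.2141

w1 = Kv₀ = (3·(-3) + 0·(-3) + (-1)·(-1); 0·(-3) + 3·(-3) + 2·(-1); (-1)·(-3) + 2·(-3) + 6·(-1)) = (-8, -11, -9)
w2 = Kw1 = (3·(-8) + 0·(-11) + (-1)·(-9); 0·(-8) + 3·(-11) + 2·(-9); (-1)·(-8) + 2·(-11) + 6·(-9)) = (-15, -51, -68)
w3 = Kw2 = (23, -289, -495)
w4 = Kw3 = (564, -1857, -3571)
Ratio at component: -3571 / -495 = 7.2141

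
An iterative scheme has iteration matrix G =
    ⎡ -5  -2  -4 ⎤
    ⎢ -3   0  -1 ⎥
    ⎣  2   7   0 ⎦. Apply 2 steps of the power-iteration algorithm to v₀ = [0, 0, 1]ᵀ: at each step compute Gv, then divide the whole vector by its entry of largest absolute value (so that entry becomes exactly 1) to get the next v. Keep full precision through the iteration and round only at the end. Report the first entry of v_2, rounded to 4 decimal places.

1.0000

Gv0 = (-4.00000, -1.00000, 0.00000); divide by -4.00000 → v1 = (1.00000, 0.25000, 0.00000)
Gv1 = (-5.50000, -3.00000, 3.75000); divide by -5.50000 → v2 = (1.00000, 0.54545, -0.68182)
Requested entry of v2: 22/22 = 1.0000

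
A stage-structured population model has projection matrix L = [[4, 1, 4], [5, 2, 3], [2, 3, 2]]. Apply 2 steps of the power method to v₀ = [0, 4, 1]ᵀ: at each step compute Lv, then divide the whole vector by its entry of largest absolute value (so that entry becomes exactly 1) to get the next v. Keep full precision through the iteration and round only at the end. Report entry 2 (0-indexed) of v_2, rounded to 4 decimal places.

0.7404

Lv0 = (8.00000, 11.00000, 14.00000); divide by 14.00000 → v1 = (0.57143, 0.78571, 1.00000)
Lv1 = (7.07143, 7.42857, 5.50000); divide by 7.42857 → v2 = (0.95192, 1.00000, 0.74038)
Requested entry of v2: 77/104 = 0.7404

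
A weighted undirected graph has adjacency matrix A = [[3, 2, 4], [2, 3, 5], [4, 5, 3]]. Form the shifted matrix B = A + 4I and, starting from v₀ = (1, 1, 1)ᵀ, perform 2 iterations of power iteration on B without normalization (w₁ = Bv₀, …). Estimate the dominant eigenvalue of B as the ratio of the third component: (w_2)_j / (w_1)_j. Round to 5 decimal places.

14.62500

B = A + 4I has rows (7, 2, 4); (2, 7, 5); (4, 5, 7)
w1 = Bv₀ = (13, 14, 16)
w2 = Bw1 = (183, 204, 234)
Ratio: 234/16 = 14.62500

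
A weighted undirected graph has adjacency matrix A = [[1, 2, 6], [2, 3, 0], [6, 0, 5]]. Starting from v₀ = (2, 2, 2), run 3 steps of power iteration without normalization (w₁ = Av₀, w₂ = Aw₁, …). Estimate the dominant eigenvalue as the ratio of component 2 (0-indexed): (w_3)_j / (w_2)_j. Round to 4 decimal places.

9.6789

w1 = Av₀ = (1·2 + 2·2 + 6·2; 2·2 + 3·2 + 0·2; 6·2 + 0·2 + 5·2) = (18, 10, 22)
w2 = Aw1 = (1·18 + 2·10 + 6·22; 2·18 + 3·10 + 0·22; 6·18 + 0·10 + 5·22) = (170, 66, 218)
w3 = Aw2 = (1610, 538, 2110)
Ratio at component: 2110 / 218 = 9.6789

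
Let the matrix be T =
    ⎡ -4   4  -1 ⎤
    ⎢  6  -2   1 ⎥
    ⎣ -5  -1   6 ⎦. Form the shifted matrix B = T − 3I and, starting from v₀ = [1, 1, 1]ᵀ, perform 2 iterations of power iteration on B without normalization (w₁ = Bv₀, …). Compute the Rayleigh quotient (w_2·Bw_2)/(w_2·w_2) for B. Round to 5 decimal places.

μ ≈ -11.37159

B = T − 3I has rows (-7, 4, -1); (6, -5, 1); (-5, -1, 3)
w1 = Bv₀ = ((-7)·1 + 4·1 + (-1)·1; 6·1 + (-5)·1 + 1·1; (-5)·1 + (-1)·1 + 3·1) = (-4, 2, -3)
w2 = Bw1 = ((-7)·(-4) + 4·2 + (-1)·(-3); 6·(-4) + (-5)·2 + 1·(-3); (-5)·(-4) + (-1)·2 + 3·(-3)) = (39, -37, 9)
Bw2 = (-430, 428, -131)
w2·Bw2 = -33785; w2·w2 = 2971; μ ≈ -33785/2971 = -11.37159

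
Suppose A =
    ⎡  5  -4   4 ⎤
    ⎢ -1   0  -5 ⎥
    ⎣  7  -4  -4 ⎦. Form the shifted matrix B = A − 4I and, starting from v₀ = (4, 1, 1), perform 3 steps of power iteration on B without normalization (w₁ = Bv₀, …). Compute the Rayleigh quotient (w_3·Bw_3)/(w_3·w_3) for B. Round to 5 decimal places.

B = A − 4I has rows (1, -4, 4); (-1, -4, -5); (7, -4, -8)
w1 = Bv₀ = (4, -13, 16)
w2 = Bw1 = (120, -32, -48)
w3 = Bw2 = (56, 248, 1352)
Bw3 = (4472, -7808, -11416)
w3·Bw3 = -17120384; w3·w3 = 1892544; μ ≈ -17120384/1892544 = -9.04623

-9.04623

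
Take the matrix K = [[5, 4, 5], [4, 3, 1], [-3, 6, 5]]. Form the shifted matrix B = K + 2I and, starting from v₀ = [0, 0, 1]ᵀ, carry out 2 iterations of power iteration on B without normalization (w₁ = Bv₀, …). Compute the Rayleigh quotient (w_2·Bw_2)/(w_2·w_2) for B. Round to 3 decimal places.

B = K + 2I has rows (7, 4, 5); (4, 5, 1); (-3, 6, 7)
w1 = Bv₀ = (7·0 + 4·0 + 5·1; 4·0 + 5·0 + 1·1; (-3)·0 + 6·0 + 7·1) = (5, 1, 7)
w2 = Bw1 = (7·5 + 4·1 + 5·7; 4·5 + 5·1 + 1·7; (-3)·5 + 6·1 + 7·7) = (74, 32, 40)
Bw2 = (846, 496, 250)
w2·Bw2 = 88476; w2·w2 = 8100; μ ≈ 88476/8100 = 10.923

μ ≈ 10.923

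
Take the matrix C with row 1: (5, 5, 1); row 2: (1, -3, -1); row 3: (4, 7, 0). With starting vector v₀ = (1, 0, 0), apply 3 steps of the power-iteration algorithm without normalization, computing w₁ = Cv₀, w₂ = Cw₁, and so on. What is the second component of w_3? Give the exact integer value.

13

w1 = Cv₀ = (5·1 + 5·0 + 1·0; 1·1 + (-3)·0 + (-1)·0; 4·1 + 7·0 + 0·0) = (5, 1, 4)
w2 = Cw1 = (5·5 + 5·1 + 1·4; 1·5 + (-3)·1 + (-1)·4; 4·5 + 7·1 + 0·4) = (34, -2, 27)
w3 = Cw2 = (187, 13, 122)
The requested component of w3 is 13.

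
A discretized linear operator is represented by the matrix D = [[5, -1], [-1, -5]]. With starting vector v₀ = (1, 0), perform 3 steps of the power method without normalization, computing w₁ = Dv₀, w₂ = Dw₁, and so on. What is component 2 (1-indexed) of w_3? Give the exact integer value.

w1 = Dv₀ = (5, -1)
w2 = Dw1 = (26, 0)
w3 = Dw2 = (130, -26)
The requested component of w3 is -26.

-26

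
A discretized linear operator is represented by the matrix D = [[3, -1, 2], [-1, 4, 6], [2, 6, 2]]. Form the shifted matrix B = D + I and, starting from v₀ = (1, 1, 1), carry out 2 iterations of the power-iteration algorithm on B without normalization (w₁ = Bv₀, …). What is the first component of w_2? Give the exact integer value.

32

B = D + I has rows (4, -1, 2); (-1, 5, 6); (2, 6, 3)
w1 = Bv₀ = (5, 10, 11)
w2 = Bw1 = (32, 111, 103)
Requested component of w2: 32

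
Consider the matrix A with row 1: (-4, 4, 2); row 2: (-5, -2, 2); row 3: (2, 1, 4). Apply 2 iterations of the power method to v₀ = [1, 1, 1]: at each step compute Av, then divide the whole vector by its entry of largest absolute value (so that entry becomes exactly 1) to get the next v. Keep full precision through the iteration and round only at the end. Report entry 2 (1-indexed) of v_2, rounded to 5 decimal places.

Av0 = (2.000000, -5.000000, 7.000000); divide by 7.000000 → v1 = (0.285714, -0.714286, 1.000000)
Av1 = (-2.000000, 2.000000, 3.857143); divide by 3.857143 → v2 = (-0.518519, 0.518519, 1.000000)
Requested entry of v2: 14/27 = 0.51852

0.51852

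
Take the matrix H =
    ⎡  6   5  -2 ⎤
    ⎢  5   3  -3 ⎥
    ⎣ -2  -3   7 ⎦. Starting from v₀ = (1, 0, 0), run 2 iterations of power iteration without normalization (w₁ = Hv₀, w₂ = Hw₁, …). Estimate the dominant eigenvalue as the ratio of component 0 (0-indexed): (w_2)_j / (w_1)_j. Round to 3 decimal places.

λ ≈ 10.833

w1 = Hv₀ = (6·1 + 5·0 + (-2)·0; 5·1 + 3·0 + (-3)·0; (-2)·1 + (-3)·0 + 7·0) = (6, 5, -2)
w2 = Hw1 = (6·6 + 5·5 + (-2)·(-2); 5·6 + 3·5 + (-3)·(-2); (-2)·6 + (-3)·5 + 7·(-2)) = (65, 51, -41)
Ratio at component: 65 / 6 = 10.833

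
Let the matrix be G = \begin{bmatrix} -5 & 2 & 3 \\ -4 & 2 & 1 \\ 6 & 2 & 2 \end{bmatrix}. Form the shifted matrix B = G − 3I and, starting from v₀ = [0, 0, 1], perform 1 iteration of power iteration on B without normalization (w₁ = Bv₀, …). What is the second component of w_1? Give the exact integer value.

1

B = G − 3I has rows (-8, 2, 3); (-4, -1, 1); (6, 2, -1)
w1 = Bv₀ = ((-8)·0 + 2·0 + 3·1; (-4)·0 + (-1)·0 + 1·1; 6·0 + 2·0 + (-1)·1) = (3, 1, -1)
Requested component of w1: 1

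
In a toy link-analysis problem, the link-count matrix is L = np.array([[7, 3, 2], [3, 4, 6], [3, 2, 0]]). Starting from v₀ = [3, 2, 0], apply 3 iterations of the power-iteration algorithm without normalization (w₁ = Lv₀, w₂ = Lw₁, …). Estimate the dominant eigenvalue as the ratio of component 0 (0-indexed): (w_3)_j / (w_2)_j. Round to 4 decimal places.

10.4248

w1 = Lv₀ = (7·3 + 3·2 + 2·0; 3·3 + 4·2 + 6·0; 3·3 + 2·2 + 0·0) = (27, 17, 13)
w2 = Lw1 = (7·27 + 3·17 + 2·13; 3·27 + 4·17 + 6·13; 3·27 + 2·17 + 0·13) = (266, 227, 115)
w3 = Lw2 = (2773, 2396, 1252)
Ratio at component: 2773 / 266 = 10.4248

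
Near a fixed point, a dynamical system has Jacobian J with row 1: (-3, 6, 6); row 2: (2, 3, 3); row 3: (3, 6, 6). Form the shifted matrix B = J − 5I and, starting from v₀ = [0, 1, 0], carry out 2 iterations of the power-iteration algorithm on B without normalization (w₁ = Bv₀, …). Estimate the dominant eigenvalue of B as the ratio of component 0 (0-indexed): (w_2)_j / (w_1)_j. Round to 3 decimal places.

μ ≈ -4.000

B = J − 5I has rows (-8, 6, 6); (2, -2, 3); (3, 6, 1)
w1 = Bv₀ = (6, -2, 6)
w2 = Bw1 = (-24, 34, 12)
Ratio: -24/6 = -4.000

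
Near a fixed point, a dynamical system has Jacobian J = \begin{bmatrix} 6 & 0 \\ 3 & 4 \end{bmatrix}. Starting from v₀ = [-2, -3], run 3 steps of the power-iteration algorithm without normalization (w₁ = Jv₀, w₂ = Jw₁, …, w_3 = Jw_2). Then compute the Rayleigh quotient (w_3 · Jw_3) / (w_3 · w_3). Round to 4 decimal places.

λ ≈ 6.0000

w1 = Jv₀ = (6·(-2) + 0·(-3); 3·(-2) + 4·(-3)) = (-12, -18)
w2 = Jw1 = (6·(-12) + 0·(-18); 3·(-12) + 4·(-18)) = (-72, -108)
w3 = Jw2 = (-432, -648)
Jw3 = (-2592, -3888)
w3·Jw3 = (-432)·(-2592) + (-648)·(-3888) = 3639168; w3·w3 = (-432)·(-432) + (-648)·(-648) = 606528
λ ≈ 3639168/606528 = 6.0000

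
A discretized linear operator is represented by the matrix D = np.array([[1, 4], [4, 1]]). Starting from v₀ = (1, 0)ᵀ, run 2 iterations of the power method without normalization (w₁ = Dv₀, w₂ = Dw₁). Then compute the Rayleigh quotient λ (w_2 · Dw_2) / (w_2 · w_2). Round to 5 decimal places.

w1 = Dv₀ = (1, 4)
w2 = Dw1 = (17, 8)
Dw2 = (49, 76)
w2·Dw2 = 17·49 + 8·76 = 1441; w2·w2 = 17·17 + 8·8 = 353
λ ≈ 1441/353 = 4.08215

λ ≈ 4.08215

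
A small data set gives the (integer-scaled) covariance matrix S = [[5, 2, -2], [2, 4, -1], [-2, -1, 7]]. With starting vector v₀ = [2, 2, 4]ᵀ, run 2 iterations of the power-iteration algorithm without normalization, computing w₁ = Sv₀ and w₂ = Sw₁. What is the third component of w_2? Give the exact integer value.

w1 = Sv₀ = (5·2 + 2·2 + (-2)·4; 2·2 + 4·2 + (-1)·4; (-2)·2 + (-1)·2 + 7·4) = (6, 8, 22)
w2 = Sw1 = (5·6 + 2·8 + (-2)·22; 2·6 + 4·8 + (-1)·22; (-2)·6 + (-1)·8 + 7·22) = (2, 22, 134)
The requested component of w2 is 134.

134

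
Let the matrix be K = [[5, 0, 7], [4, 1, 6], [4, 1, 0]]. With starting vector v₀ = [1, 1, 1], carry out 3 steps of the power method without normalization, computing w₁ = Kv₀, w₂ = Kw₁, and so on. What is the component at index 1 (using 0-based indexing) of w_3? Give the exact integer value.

823

w1 = Kv₀ = (5·1 + 0·1 + 7·1; 4·1 + 1·1 + 6·1; 4·1 + 1·1 + 0·1) = (12, 11, 5)
w2 = Kw1 = (5·12 + 0·11 + 7·5; 4·12 + 1·11 + 6·5; 4·12 + 1·11 + 0·5) = (95, 89, 59)
w3 = Kw2 = (888, 823, 469)
The requested component of w3 is 823.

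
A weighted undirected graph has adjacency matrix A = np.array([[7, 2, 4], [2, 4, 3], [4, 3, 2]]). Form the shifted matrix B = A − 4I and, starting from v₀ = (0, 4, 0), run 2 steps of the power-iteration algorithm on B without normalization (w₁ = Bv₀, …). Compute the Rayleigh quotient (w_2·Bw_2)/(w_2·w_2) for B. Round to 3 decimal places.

B = A − 4I has rows (3, 2, 4); (2, 0, 3); (4, 3, -2)
w1 = Bv₀ = (8, 0, 12)
w2 = Bw1 = (72, 52, 8)
Bw2 = (352, 168, 428)
w2·Bw2 = 37504; w2·w2 = 7952; μ ≈ 37504/7952 = 4.716

4.716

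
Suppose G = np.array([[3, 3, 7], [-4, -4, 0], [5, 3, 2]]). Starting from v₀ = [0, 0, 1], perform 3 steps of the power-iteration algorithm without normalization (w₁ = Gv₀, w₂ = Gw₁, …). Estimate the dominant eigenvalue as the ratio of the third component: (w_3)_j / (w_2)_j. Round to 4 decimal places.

4.3333

w1 = Gv₀ = (3·0 + 3·0 + 7·1; (-4)·0 + (-4)·0 + 0·1; 5·0 + 3·0 + 2·1) = (7, 0, 2)
w2 = Gw1 = (3·7 + 3·0 + 7·2; (-4)·7 + (-4)·0 + 0·2; 5·7 + 3·0 + 2·2) = (35, -28, 39)
w3 = Gw2 = (294, -28, 169)
Ratio at component: 169 / 39 = 4.3333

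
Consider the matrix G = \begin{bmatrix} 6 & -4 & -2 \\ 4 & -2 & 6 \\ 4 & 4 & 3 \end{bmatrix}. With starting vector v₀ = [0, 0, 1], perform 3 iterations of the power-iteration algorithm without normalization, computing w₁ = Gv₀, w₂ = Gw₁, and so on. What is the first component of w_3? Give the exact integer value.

w1 = Gv₀ = (6·0 + (-4)·0 + (-2)·1; 4·0 + (-2)·0 + 6·1; 4·0 + 4·0 + 3·1) = (-2, 6, 3)
w2 = Gw1 = (6·(-2) + (-4)·6 + (-2)·3; 4·(-2) + (-2)·6 + 6·3; 4·(-2) + 4·6 + 3·3) = (-42, -2, 25)
w3 = Gw2 = (-294, -14, -101)
The requested component of w3 is -294.

-294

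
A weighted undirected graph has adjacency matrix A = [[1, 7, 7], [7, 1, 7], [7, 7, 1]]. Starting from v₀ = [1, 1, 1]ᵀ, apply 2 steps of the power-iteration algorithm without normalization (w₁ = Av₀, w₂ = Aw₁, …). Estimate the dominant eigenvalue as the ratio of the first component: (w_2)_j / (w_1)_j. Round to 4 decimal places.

λ ≈ 15.0000

w1 = Av₀ = (1·1 + 7·1 + 7·1; 7·1 + 1·1 + 7·1; 7·1 + 7·1 + 1·1) = (15, 15, 15)
w2 = Aw1 = (1·15 + 7·15 + 7·15; 7·15 + 1·15 + 7·15; 7·15 + 7·15 + 1·15) = (225, 225, 225)
Ratio at component: 225 / 15 = 15.0000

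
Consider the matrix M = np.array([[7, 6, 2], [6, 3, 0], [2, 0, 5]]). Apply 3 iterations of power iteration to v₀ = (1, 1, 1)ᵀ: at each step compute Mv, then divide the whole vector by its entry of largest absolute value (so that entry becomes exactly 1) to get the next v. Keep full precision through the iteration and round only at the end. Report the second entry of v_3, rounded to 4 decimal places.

0.6799

Mv0 = (15.00000, 9.00000, 7.00000); divide by 15.00000 → v1 = (1.00000, 0.60000, 0.46667)
Mv1 = (11.53333, 7.80000, 4.33333); divide by 11.53333 → v2 = (1.00000, 0.67630, 0.37572)
Mv2 = (11.80925, 8.02890, 3.87861); divide by 11.80925 → v3 = (1.00000, 0.67988, 0.32844)
Requested entry of v3: 1389/2043 = 0.6799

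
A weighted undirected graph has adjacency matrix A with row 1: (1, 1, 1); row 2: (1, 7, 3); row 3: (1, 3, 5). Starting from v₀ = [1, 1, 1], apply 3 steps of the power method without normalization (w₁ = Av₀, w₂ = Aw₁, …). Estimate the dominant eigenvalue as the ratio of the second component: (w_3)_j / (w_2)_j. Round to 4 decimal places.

9.4860

w1 = Av₀ = (1·1 + 1·1 + 1·1; 1·1 + 7·1 + 3·1; 1·1 + 3·1 + 5·1) = (3, 11, 9)
w2 = Aw1 = (1·3 + 1·11 + 1·9; 1·3 + 7·11 + 3·9; 1·3 + 3·11 + 5·9) = (23, 107, 81)
w3 = Aw2 = (211, 1015, 749)
Ratio at component: 1015 / 107 = 9.4860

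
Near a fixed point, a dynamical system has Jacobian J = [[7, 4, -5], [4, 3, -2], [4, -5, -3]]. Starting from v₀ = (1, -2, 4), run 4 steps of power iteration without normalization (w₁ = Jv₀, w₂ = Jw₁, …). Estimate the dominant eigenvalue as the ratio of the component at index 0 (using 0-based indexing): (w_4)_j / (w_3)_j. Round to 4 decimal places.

w1 = Jv₀ = (7·1 + 4·(-2) + (-5)·4; 4·1 + 3·(-2) + (-2)·4; 4·1 + (-5)·(-2) + (-3)·4) = (-21, -10, 2)
w2 = Jw1 = (7·(-21) + 4·(-10) + (-5)·2; 4·(-21) + 3·(-10) + (-2)·2; 4·(-21) + (-5)·(-10) + (-3)·2) = (-197, -118, -40)
w3 = Jw2 = (-1651, -1062, -78)
w4 = Jw3 = (-15415, -9634, -1060)
Ratio at component: -15415 / -1651 = 9.3368

λ ≈ 9.3368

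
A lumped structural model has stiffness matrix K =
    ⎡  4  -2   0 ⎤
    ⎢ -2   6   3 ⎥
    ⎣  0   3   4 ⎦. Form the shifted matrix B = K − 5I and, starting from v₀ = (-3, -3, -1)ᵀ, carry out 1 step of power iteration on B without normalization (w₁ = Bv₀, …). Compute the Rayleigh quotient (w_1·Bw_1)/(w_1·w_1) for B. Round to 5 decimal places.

B = K − 5I has rows (-1, -2, 0); (-2, 1, 3); (0, 3, -1)
w1 = Bv₀ = ((-1)·(-3) + (-2)·(-3) + 0·(-1); (-2)·(-3) + 1·(-3) + 3·(-1); 0·(-3) + 3·(-3) + (-1)·(-1)) = (9, 0, -8)
Bw1 = (-9, -42, 8)
w1·Bw1 = -145; w1·w1 = 145; μ ≈ -145/145 = -1.00000

-1.00000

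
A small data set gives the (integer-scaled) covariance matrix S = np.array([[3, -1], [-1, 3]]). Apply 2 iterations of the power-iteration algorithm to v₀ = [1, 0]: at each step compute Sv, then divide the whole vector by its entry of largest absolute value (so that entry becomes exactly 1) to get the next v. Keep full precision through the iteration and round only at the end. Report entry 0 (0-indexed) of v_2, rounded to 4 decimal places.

1.0000

Sv0 = (3.00000, -1.00000); divide by 3.00000 → v1 = (1.00000, -0.33333)
Sv1 = (3.33333, -2.00000); divide by 3.33333 → v2 = (1.00000, -0.60000)
Requested entry of v2: 10/10 = 1.0000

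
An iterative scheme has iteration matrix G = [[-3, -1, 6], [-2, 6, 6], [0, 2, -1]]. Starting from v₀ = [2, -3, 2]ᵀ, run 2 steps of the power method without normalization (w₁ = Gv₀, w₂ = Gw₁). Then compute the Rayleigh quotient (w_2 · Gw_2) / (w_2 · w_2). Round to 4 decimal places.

λ ≈ 3.6870

w1 = Gv₀ = ((-3)·2 + (-1)·(-3) + 6·2; (-2)·2 + 6·(-3) + 6·2; 0·2 + 2·(-3) + (-1)·2) = (9, -10, -8)
w2 = Gw1 = ((-3)·9 + (-1)·(-10) + 6·(-8); (-2)·9 + 6·(-10) + 6·(-8); 0·9 + 2·(-10) + (-1)·(-8)) = (-65, -126, -12)
Gw2 = (249, -698, -240)
w2·Gw2 = (-65)·249 + (-126)·(-698) + (-12)·(-240) = 74643; w2·w2 = (-65)·(-65) + (-126)·(-126) + (-12)·(-12) = 20245
λ ≈ 74643/20245 = 3.6870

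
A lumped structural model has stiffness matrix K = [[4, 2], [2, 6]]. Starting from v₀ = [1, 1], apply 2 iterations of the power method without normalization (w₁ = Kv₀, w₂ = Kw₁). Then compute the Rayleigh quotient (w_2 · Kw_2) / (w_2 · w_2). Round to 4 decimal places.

w1 = Kv₀ = (6, 8)
w2 = Kw1 = (40, 60)
Kw2 = (280, 440)
w2·Kw2 = 40·280 + 60·440 = 37600; w2·w2 = 40·40 + 60·60 = 5200
λ ≈ 37600/5200 = 7.2308

7.2308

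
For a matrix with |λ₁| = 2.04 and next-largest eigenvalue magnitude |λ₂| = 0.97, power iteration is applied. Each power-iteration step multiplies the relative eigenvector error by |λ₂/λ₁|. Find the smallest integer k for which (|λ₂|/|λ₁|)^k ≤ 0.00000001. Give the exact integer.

|λ₂/λ₁| = 0.97/2.04 = 0.47549
Need k ≥ ln(0.00000001) / ln(0.47549) = -18.4207 / -0.7434 ≈ 24.779
Smallest integer k satisfying the bound: 25

25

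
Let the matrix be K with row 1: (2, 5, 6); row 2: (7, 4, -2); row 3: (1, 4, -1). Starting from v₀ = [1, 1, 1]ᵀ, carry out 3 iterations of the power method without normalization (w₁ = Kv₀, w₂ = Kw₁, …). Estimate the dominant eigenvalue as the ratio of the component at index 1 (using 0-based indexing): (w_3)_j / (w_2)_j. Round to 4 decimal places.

8.8319

w1 = Kv₀ = (2·1 + 5·1 + 6·1; 7·1 + 4·1 + (-2)·1; 1·1 + 4·1 + (-1)·1) = (13, 9, 4)
w2 = Kw1 = (2·13 + 5·9 + 6·4; 7·13 + 4·9 + (-2)·4; 1·13 + 4·9 + (-1)·4) = (95, 119, 45)
w3 = Kw2 = (1055, 1051, 526)
Ratio at component: 1051 / 119 = 8.8319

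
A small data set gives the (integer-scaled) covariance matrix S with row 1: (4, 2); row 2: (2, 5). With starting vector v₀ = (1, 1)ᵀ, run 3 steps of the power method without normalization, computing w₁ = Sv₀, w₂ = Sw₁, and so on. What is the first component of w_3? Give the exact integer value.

246

w1 = Sv₀ = (4·1 + 2·1; 2·1 + 5·1) = (6, 7)
w2 = Sw1 = (4·6 + 2·7; 2·6 + 5·7) = (38, 47)
w3 = Sw2 = (246, 311)
The requested component of w3 is 246.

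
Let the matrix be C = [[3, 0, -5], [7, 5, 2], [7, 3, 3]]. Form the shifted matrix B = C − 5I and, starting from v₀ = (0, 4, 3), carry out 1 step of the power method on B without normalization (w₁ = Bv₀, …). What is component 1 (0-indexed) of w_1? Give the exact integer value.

B = C − 5I has rows (-2, 0, -5); (7, 0, 2); (7, 3, -2)
w1 = Bv₀ = (-15, 6, 6)
Requested component of w1: 6

6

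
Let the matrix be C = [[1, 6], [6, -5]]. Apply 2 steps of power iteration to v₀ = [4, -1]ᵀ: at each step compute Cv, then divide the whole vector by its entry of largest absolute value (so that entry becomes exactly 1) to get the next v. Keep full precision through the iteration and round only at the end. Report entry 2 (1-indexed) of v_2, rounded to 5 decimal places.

Cv0 = (-2.000000, 29.000000); divide by 29.000000 → v1 = (-0.068966, 1.000000)
Cv1 = (5.931034, -5.413793); divide by 5.931034 → v2 = (1.000000, -0.912791)
Requested entry of v2: -157/172 = -0.91279

-0.91279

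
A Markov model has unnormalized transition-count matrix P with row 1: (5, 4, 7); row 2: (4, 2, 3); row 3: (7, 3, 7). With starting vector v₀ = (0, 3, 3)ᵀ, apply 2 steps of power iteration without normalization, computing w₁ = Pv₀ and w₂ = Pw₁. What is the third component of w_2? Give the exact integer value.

w1 = Pv₀ = (5·0 + 4·3 + 7·3; 4·0 + 2·3 + 3·3; 7·0 + 3·3 + 7·3) = (33, 15, 30)
w2 = Pw1 = (5·33 + 4·15 + 7·30; 4·33 + 2·15 + 3·30; 7·33 + 3·15 + 7·30) = (435, 252, 486)
The requested component of w2 is 486.

486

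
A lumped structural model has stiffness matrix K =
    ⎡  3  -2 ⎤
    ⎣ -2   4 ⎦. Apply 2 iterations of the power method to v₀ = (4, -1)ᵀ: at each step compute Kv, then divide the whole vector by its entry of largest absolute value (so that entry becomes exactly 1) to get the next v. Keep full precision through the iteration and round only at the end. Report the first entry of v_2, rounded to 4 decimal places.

Kv0 = (14.00000, -12.00000); divide by 14.00000 → v1 = (1.00000, -0.85714)
Kv1 = (4.71429, -5.42857); divide by -5.42857 → v2 = (-0.86842, 1.00000)
Requested entry of v2: 66/-76 = -0.8684

-0.8684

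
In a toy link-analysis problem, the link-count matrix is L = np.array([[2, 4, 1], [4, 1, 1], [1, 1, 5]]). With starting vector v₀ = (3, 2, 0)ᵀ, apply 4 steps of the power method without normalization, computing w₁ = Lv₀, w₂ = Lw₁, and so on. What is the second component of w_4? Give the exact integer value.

w1 = Lv₀ = (2·3 + 4·2 + 1·0; 4·3 + 1·2 + 1·0; 1·3 + 1·2 + 5·0) = (14, 14, 5)
w2 = Lw1 = (2·14 + 4·14 + 1·5; 4·14 + 1·14 + 1·5; 1·14 + 1·14 + 5·5) = (89, 75, 53)
w3 = Lw2 = (531, 484, 429)
w4 = Lw3 = (3427, 3037, 3160)
The requested component of w4 is 3037.

3037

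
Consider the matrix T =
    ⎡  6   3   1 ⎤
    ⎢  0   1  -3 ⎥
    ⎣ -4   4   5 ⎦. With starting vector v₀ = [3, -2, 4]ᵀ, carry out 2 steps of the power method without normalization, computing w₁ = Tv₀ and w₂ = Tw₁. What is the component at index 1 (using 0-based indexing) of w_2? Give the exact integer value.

-14

w1 = Tv₀ = (16, -14, 0)
w2 = Tw1 = (54, -14, -120)
The requested component of w2 is -14.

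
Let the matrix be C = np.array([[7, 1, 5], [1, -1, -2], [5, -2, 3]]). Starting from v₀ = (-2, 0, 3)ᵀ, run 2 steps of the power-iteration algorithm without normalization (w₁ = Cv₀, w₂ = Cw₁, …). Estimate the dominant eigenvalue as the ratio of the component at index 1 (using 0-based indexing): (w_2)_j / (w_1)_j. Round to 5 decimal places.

w1 = Cv₀ = (1, -8, -1)
w2 = Cw1 = (-6, 11, 18)
Ratio at component: 11 / -8 = -1.37500

-1.37500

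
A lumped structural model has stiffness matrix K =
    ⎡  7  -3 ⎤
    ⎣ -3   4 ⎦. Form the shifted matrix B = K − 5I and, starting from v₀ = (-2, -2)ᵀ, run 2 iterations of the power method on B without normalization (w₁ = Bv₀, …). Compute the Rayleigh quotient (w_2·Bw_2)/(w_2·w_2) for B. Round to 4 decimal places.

μ ≈ -1.8054

B = K − 5I has rows (2, -3); (-3, -1)
w1 = Bv₀ = (2, 8)
w2 = Bw1 = (-20, -14)
Bw2 = (2, 74)
w2·Bw2 = -1076; w2·w2 = 596; μ ≈ -1076/596 = -1.8054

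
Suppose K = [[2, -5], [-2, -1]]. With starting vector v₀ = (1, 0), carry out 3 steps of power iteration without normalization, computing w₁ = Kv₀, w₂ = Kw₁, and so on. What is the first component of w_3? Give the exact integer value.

38

w1 = Kv₀ = (2·1 + (-5)·0; (-2)·1 + (-1)·0) = (2, -2)
w2 = Kw1 = (2·2 + (-5)·(-2); (-2)·2 + (-1)·(-2)) = (14, -2)
w3 = Kw2 = (38, -26)
The requested component of w3 is 38.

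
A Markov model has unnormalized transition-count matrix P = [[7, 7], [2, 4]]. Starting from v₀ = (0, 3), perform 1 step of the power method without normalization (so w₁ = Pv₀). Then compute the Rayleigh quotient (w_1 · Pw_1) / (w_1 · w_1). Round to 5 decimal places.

10.13846

w1 = Pv₀ = (21, 12)
Pw1 = (231, 90)
w1·Pw1 = 21·231 + 12·90 = 5931; w1·w1 = 21·21 + 12·12 = 585
λ ≈ 5931/585 = 10.13846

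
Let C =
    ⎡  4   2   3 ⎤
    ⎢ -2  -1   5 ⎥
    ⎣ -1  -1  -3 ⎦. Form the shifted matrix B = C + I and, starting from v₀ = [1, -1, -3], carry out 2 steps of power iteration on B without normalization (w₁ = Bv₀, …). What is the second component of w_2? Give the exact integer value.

42

B = C + I has rows (5, 2, 3); (-2, 0, 5); (-1, -1, -2)
w1 = Bv₀ = (5·1 + 2·(-1) + 3·(-3); (-2)·1 + 0·(-1) + 5·(-3); (-1)·1 + (-1)·(-1) + (-2)·(-3)) = (-6, -17, 6)
w2 = Bw1 = (5·(-6) + 2·(-17) + 3·6; (-2)·(-6) + 0·(-17) + 5·6; (-1)·(-6) + (-1)·(-17) + (-2)·6) = (-46, 42, 11)
Requested component of w2: 42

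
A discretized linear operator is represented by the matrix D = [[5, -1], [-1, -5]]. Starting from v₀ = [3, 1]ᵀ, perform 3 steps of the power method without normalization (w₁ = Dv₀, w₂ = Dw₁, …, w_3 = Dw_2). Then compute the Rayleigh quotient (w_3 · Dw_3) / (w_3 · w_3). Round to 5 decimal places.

λ ≈ 3.40000

w1 = Dv₀ = (5·3 + (-1)·1; (-1)·3 + (-5)·1) = (14, -8)
w2 = Dw1 = (5·14 + (-1)·(-8); (-1)·14 + (-5)·(-8)) = (78, 26)
w3 = Dw2 = (364, -208)
Dw3 = (2028, 676)
w3·Dw3 = 364·2028 + (-208)·676 = 597584; w3·w3 = 364·364 + (-208)·(-208) = 175760
λ ≈ 597584/175760 = 3.40000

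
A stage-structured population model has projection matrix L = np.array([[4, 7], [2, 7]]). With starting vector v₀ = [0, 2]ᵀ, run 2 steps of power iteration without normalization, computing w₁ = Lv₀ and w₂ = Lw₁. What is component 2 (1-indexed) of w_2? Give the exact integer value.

126

w1 = Lv₀ = (14, 14)
w2 = Lw1 = (154, 126)
The requested component of w2 is 126.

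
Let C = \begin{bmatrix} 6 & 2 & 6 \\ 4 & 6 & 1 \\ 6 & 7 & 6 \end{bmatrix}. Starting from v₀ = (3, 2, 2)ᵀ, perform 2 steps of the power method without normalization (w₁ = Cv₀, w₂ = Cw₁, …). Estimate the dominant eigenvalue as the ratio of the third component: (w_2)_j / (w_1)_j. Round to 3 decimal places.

w1 = Cv₀ = (6·3 + 2·2 + 6·2; 4·3 + 6·2 + 1·2; 6·3 + 7·2 + 6·2) = (34, 26, 44)
w2 = Cw1 = (6·34 + 2·26 + 6·44; 4·34 + 6·26 + 1·44; 6·34 + 7·26 + 6·44) = (520, 336, 650)
Ratio at component: 650 / 44 = 14.773

14.773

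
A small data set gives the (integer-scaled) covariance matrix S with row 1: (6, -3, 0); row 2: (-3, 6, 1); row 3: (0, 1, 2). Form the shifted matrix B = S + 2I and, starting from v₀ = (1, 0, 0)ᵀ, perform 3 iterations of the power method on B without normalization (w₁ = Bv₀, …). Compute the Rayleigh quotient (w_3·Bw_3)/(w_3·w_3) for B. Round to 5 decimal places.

μ ≈ 11.00318

B = S + 2I has rows (8, -3, 0); (-3, 8, 1); (0, 1, 4)
w1 = Bv₀ = (8·1 + (-3)·0 + 0·0; (-3)·1 + 8·0 + 1·0; 0·1 + 1·0 + 4·0) = (8, -3, 0)
w2 = Bw1 = (8·8 + (-3)·(-3) + 0·0; (-3)·8 + 8·(-3) + 1·0; 0·8 + 1·(-3) + 4·0) = (73, -48, -3)
w3 = Bw2 = (728, -606, -60)
Bw3 = (7642, -7092, -846)
w3·Bw3 = 9911888; w3·w3 = 900820; μ ≈ 9911888/900820 = 11.00318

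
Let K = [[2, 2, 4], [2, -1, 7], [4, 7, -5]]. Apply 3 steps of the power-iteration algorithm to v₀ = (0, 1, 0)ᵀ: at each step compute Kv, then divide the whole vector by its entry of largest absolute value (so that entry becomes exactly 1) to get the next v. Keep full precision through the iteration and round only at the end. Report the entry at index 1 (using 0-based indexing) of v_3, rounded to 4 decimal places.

Kv0 = (2.00000, -1.00000, 7.00000); divide by 7.00000 → v1 = (0.28571, -0.14286, 1.00000)
Kv1 = (4.28571, 7.71429, -4.85714); divide by 7.71429 → v2 = (0.55556, 1.00000, -0.62963)
Kv2 = (0.59259, -4.29630, 12.37037); divide by 12.37037 → v3 = (0.04790, -0.34731, 1.00000)
Requested entry of v3: -232/668 = -0.3473

-0.3473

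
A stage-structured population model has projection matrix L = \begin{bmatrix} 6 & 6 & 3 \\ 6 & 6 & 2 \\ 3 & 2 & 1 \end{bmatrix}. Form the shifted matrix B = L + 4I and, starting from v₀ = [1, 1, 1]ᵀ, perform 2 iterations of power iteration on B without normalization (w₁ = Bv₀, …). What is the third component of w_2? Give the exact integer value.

B = L + 4I has rows (10, 6, 3); (6, 10, 2); (3, 2, 5)
w1 = Bv₀ = (19, 18, 10)
w2 = Bw1 = (328, 314, 143)
Requested component of w2: 143

143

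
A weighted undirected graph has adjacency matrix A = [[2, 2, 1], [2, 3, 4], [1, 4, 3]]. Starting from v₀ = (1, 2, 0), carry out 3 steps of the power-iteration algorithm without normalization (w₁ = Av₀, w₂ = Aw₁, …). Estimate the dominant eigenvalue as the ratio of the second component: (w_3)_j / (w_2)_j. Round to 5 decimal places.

λ ≈ 7.63889

w1 = Av₀ = (2·1 + 2·2 + 1·0; 2·1 + 3·2 + 4·0; 1·1 + 4·2 + 3·0) = (6, 8, 9)
w2 = Aw1 = (2·6 + 2·8 + 1·9; 2·6 + 3·8 + 4·9; 1·6 + 4·8 + 3·9) = (37, 72, 65)
w3 = Aw2 = (283, 550, 520)
Ratio at component: 550 / 72 = 7.63889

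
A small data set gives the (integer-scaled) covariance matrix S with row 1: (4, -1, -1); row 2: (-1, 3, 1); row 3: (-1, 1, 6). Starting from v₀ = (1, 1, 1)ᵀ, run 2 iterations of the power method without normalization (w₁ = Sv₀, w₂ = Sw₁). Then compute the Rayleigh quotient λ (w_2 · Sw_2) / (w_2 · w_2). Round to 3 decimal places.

w1 = Sv₀ = (4·1 + (-1)·1 + (-1)·1; (-1)·1 + 3·1 + 1·1; (-1)·1 + 1·1 + 6·1) = (2, 3, 6)
w2 = Sw1 = (4·2 + (-1)·3 + (-1)·6; (-1)·2 + 3·3 + 1·6; (-1)·2 + 1·3 + 6·6) = (-1, 13, 37)
Sw2 = (-54, 77, 236)
w2·Sw2 = (-1)·(-54) + 13·77 + 37·236 = 9787; w2·w2 = (-1)·(-1) + 13·13 + 37·37 = 1539
λ ≈ 9787/1539 = 6.359

λ ≈ 6.359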